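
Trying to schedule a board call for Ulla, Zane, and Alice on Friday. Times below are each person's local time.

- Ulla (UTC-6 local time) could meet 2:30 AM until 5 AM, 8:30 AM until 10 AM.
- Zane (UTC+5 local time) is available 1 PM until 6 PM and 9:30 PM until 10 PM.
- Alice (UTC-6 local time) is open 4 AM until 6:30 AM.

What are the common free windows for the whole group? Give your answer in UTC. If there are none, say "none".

10:00-11:00

Ulla in UTC: 08:30-11:00, 14:30-16:00 (add 6h to convert from UTC-6).
Zane in UTC: 08:00-13:00, 16:30-17:00 (subtract 5h to convert from UTC+5).
Alice in UTC: 10:00-12:30 (add 6h to convert from UTC-6).
Ulla ∩ Zane: 08:30-11:00.
Ulla ∩ Zane ∩ Alice: 10:00-11:00.
Those are the intersection windows.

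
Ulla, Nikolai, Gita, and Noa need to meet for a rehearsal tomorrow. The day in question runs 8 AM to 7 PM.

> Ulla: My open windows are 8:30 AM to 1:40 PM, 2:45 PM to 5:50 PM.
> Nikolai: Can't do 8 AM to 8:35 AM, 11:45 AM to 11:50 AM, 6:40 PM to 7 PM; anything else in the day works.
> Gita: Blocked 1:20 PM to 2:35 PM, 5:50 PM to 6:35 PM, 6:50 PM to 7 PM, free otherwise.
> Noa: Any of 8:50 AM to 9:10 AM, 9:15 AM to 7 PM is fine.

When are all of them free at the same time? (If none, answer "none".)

08:50-09:10, 09:15-11:45, 11:50-13:20, 14:45-17:50

Ulla free: 08:30-13:40, 14:45-17:50.
Nikolai free: 08:35-11:45, 11:50-18:40 (invert busy blocks within the working day).
Gita free: 08:00-13:20, 14:35-17:50, 18:35-18:50 (invert busy blocks within the working day).
Noa free: 08:50-09:10, 09:15-19:00.
Ulla ∩ Nikolai: 08:35-11:45, 11:50-13:40, 14:45-17:50.
Ulla ∩ Nikolai ∩ Gita: 08:35-11:45, 11:50-13:20, 14:45-17:50.
Ulla ∩ Nikolai ∩ Gita ∩ Noa: 08:50-09:10, 09:15-11:45, 11:50-13:20, 14:45-17:50.
So the common availability across everyone is 08:50-09:10, 09:15-11:45, 11:50-13:20, 14:45-17:50.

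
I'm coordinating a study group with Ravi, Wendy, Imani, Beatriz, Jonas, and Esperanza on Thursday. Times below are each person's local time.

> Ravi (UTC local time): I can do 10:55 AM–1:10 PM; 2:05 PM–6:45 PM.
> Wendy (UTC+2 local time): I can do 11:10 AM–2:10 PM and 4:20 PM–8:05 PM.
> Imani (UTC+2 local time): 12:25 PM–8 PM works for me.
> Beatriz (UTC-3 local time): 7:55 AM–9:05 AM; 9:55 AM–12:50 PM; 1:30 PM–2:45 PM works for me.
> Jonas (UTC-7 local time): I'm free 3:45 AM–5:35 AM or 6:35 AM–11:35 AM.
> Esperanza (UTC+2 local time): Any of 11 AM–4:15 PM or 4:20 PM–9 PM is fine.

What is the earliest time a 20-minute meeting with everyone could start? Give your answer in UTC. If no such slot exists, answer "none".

10:55

Ravi in UTC: 10:55-13:10, 14:05-18:45.
Wendy in UTC: 09:10-12:10, 14:20-18:05 (subtract 2h to convert from UTC+2).
Imani in UTC: 10:25-18:00 (subtract 2h to convert from UTC+2).
Beatriz in UTC: 10:55-12:05, 12:55-15:50, 16:30-17:45 (add 3h to convert from UTC-3).
Jonas in UTC: 10:45-12:35, 13:35-18:35 (add 7h to convert from UTC-7).
Esperanza in UTC: 09:00-14:15, 14:20-19:00 (subtract 2h to convert from UTC+2).
Ravi ∩ Wendy: 10:55-12:10, 14:20-18:05.
Ravi ∩ Wendy ∩ Imani: 10:55-12:10, 14:20-18:00.
Ravi ∩ Wendy ∩ Imani ∩ Beatriz: 10:55-12:05, 14:20-15:50, 16:30-17:45.
Ravi ∩ Wendy ∩ Imani ∩ Beatriz ∩ Jonas: 10:55-12:05, 14:20-15:50, 16:30-17:45.
Ravi ∩ Wendy ∩ Imani ∩ Beatriz ∩ Jonas ∩ Esperanza: 10:55-12:05, 14:20-15:50, 16:30-17:45.
Those are the intersection windows.
The first common window of at least 20 minutes is 10:55-12:05, so the earliest start is 10:55.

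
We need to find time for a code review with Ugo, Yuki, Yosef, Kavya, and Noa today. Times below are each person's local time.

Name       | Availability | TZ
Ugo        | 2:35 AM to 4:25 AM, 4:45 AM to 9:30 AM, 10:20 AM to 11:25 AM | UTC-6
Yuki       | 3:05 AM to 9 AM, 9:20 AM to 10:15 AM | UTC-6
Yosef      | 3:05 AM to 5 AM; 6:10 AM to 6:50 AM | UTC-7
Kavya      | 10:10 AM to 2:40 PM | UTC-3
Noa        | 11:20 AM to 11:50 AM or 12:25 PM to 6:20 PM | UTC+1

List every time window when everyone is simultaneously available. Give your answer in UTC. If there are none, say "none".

13:10-13:50

Ugo in UTC: 08:35-10:25, 10:45-15:30, 16:20-17:25 (add 6h to convert from UTC-6).
Yuki in UTC: 09:05-15:00, 15:20-16:15 (add 6h to convert from UTC-6).
Yosef in UTC: 10:05-12:00, 13:10-13:50 (add 7h to convert from UTC-7).
Kavya in UTC: 13:10-17:40 (add 3h to convert from UTC-3).
Noa in UTC: 10:20-10:50, 11:25-17:20 (subtract 1h to convert from UTC+1).
Ugo ∩ Yuki: 09:05-10:25, 10:45-15:00, 15:20-15:30.
Ugo ∩ Yuki ∩ Yosef: 10:05-10:25, 10:45-12:00, 13:10-13:50.
Ugo ∩ Yuki ∩ Yosef ∩ Kavya: 13:10-13:50.
Ugo ∩ Yuki ∩ Yosef ∩ Kavya ∩ Noa: 13:10-13:50.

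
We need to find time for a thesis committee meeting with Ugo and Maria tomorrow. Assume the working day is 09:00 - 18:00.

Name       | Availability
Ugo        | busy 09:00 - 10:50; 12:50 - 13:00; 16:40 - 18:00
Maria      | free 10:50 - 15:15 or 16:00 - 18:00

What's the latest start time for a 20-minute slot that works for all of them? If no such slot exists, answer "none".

16:20

Ugo free: 10:50-12:50, 13:00-16:40 (invert busy blocks within the working day).
Maria free: 10:50-15:15, 16:00-18:00.
Ugo ∩ Maria: 10:50-12:50, 13:00-15:15, 16:00-16:40.
Those are the intersection windows.
The last common window of at least 20 minutes is 16:00-16:40; a 20-minute meeting can start as late as 16:20 and still end by 16:40.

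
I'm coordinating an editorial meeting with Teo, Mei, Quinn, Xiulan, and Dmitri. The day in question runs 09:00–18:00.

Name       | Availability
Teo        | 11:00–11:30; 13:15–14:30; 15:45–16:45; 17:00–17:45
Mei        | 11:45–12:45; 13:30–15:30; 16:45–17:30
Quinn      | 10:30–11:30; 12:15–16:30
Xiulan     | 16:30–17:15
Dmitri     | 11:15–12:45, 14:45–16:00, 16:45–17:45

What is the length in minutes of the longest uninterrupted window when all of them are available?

0

Teo ∩ Mei: 13:30-14:30, 17:00-17:30.
Teo ∩ Mei ∩ Quinn: 13:30-14:30.
Teo ∩ Mei ∩ Quinn ∩ Xiulan: ∅.
Teo ∩ Mei ∩ Quinn ∩ Xiulan ∩ Dmitri: ∅.
There is no time when everyone is free.
No common window exists, so the longest block is 0 minutes.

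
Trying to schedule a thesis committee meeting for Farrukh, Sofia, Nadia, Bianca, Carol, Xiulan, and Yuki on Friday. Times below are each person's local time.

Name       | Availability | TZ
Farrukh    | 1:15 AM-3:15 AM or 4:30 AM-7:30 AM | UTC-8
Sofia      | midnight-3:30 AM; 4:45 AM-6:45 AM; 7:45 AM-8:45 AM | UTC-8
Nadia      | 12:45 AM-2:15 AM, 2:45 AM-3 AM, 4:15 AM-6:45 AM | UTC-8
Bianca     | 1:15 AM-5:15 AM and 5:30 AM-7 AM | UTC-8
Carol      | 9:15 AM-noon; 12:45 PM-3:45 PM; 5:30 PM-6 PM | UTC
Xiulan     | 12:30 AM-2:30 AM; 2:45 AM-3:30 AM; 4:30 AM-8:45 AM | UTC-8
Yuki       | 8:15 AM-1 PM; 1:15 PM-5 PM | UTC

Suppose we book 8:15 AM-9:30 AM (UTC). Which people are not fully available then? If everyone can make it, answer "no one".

Farrukh in UTC: 09:15-11:15, 12:30-15:30 (add 8h to convert from UTC-8).
Sofia in UTC: 08:00-11:30, 12:45-14:45, 15:45-16:45 (add 8h to convert from UTC-8).
Nadia in UTC: 08:45-10:15, 10:45-11:00, 12:15-14:45 (add 8h to convert from UTC-8).
Bianca in UTC: 09:15-13:15, 13:30-15:00 (add 8h to convert from UTC-8).
Carol in UTC: 09:15-12:00, 12:45-15:45, 17:30-18:00.
Xiulan in UTC: 08:30-10:30, 10:45-11:30, 12:30-16:45 (add 8h to convert from UTC-8).
Yuki in UTC: 08:15-13:00, 13:15-17:00.
Farrukh: not fully free for 08:15-09:30. Sofia: free for 08:15-09:30. Nadia: not fully free for 08:15-09:30. Bianca: not fully free for 08:15-09:30. Carol: not fully free for 08:15-09:30. Xiulan: not fully free for 08:15-09:30. Yuki: free for 08:15-09:30.

Bianca, Carol, Farrukh, Nadia, Xiulan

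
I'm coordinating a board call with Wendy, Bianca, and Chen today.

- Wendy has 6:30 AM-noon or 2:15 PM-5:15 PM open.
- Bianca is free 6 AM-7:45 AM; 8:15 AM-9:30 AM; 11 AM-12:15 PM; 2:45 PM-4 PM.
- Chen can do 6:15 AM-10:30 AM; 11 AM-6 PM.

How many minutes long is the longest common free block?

75

Wendy ∩ Bianca: 06:30-07:45, 08:15-09:30, 11:00-12:00, 14:45-16:00.
Wendy ∩ Bianca ∩ Chen: 06:30-07:45, 08:15-09:30, 11:00-12:00, 14:45-16:00.
The longest is 06:30-07:45 at 75 minutes.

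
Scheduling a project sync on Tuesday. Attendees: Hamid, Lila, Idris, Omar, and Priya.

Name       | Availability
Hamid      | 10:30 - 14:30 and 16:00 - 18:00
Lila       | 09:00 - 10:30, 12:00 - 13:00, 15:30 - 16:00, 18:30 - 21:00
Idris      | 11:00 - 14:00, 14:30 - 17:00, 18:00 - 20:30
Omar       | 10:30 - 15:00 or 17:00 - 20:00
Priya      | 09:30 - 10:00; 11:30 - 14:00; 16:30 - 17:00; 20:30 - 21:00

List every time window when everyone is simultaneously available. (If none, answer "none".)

12:00-13:00

Hamid ∩ Lila: 12:00-13:00.
Hamid ∩ Lila ∩ Idris: 12:00-13:00.
Hamid ∩ Lila ∩ Idris ∩ Omar: 12:00-13:00.
Hamid ∩ Lila ∩ Idris ∩ Omar ∩ Priya: 12:00-13:00.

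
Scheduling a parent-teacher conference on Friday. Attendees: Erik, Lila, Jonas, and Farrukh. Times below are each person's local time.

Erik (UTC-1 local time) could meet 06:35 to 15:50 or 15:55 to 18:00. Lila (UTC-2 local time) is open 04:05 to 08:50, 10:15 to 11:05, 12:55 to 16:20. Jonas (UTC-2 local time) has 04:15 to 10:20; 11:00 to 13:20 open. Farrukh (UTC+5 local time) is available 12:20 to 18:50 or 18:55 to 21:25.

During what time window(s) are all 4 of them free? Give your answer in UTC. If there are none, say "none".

07:35-10:50, 12:15-12:20, 13:00-13:05, 14:55-15:20

Erik in UTC: 07:35-16:50, 16:55-19:00 (add 1h to convert from UTC-1).
Lila in UTC: 06:05-10:50, 12:15-13:05, 14:55-18:20 (add 2h to convert from UTC-2).
Jonas in UTC: 06:15-12:20, 13:00-15:20 (add 2h to convert from UTC-2).
Farrukh in UTC: 07:20-13:50, 13:55-16:25 (subtract 5h to convert from UTC+5).
Erik ∩ Lila: 07:35-10:50, 12:15-13:05, 14:55-16:50, 16:55-18:20.
Erik ∩ Lila ∩ Jonas: 07:35-10:50, 12:15-12:20, 13:00-13:05, 14:55-15:20.
Erik ∩ Lila ∩ Jonas ∩ Farrukh: 07:35-10:50, 12:15-12:20, 13:00-13:05, 14:55-15:20.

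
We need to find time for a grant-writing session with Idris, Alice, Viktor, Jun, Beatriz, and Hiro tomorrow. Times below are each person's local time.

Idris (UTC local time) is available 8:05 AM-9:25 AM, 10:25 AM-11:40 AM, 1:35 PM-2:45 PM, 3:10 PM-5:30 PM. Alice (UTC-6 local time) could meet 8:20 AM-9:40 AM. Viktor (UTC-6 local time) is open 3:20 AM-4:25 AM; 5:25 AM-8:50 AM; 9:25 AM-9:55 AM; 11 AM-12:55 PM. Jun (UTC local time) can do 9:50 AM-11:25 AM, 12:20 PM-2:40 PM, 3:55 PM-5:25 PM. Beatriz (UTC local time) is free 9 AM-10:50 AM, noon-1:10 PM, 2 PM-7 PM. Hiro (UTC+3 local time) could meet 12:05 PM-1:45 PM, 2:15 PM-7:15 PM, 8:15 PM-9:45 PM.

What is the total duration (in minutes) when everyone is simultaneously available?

Idris in UTC: 08:05-09:25, 10:25-11:40, 13:35-14:45, 15:10-17:30.
Alice in UTC: 14:20-15:40 (add 6h to convert from UTC-6).
Viktor in UTC: 09:20-10:25, 11:25-14:50, 15:25-15:55, 17:00-18:55 (add 6h to convert from UTC-6).
Jun in UTC: 09:50-11:25, 12:20-14:40, 15:55-17:25.
Beatriz in UTC: 09:00-10:50, 12:00-13:10, 14:00-19:00.
Hiro in UTC: 09:05-10:45, 11:15-16:15, 17:15-18:45 (subtract 3h to convert from UTC+3).
Idris ∩ Alice: 14:20-14:45, 15:10-15:40.
Idris ∩ Alice ∩ Viktor: 14:20-14:45, 15:25-15:40.
Idris ∩ Alice ∩ Viktor ∩ Jun: 14:20-14:40.
Idris ∩ Alice ∩ Viktor ∩ Jun ∩ Beatriz: 14:20-14:40.
Idris ∩ Alice ∩ Viktor ∩ Jun ∩ Beatriz ∩ Hiro: 14:20-14:40.
That's a single block of 20 minutes.

20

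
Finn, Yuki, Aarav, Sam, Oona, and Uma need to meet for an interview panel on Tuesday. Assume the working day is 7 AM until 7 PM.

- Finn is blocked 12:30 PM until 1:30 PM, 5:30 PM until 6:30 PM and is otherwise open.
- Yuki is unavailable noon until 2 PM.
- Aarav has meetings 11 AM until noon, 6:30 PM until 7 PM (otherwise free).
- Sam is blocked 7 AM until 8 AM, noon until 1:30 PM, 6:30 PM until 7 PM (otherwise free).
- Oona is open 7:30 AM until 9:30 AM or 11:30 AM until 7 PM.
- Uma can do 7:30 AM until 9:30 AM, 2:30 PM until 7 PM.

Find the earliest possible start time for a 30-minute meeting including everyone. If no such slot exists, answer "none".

08:00

Finn free: 07:00-12:30, 13:30-17:30, 18:30-19:00 (invert busy blocks within the working day).
Yuki free: 07:00-12:00, 14:00-19:00 (invert busy blocks within the working day).
Aarav free: 07:00-11:00, 12:00-18:30 (invert busy blocks within the working day).
Sam free: 08:00-12:00, 13:30-18:30 (invert busy blocks within the working day).
Oona free: 07:30-09:30, 11:30-19:00.
Uma free: 07:30-09:30, 14:30-19:00.
Finn ∩ Yuki: 07:00-12:00, 14:00-17:30, 18:30-19:00.
Finn ∩ Yuki ∩ Aarav: 07:00-11:00, 14:00-17:30.
Finn ∩ Yuki ∩ Aarav ∩ Sam: 08:00-11:00, 14:00-17:30.
Finn ∩ Yuki ∩ Aarav ∩ Sam ∩ Oona: 08:00-09:30, 14:00-17:30.
Finn ∩ Yuki ∩ Aarav ∩ Sam ∩ Oona ∩ Uma: 08:00-09:30, 14:30-17:30.
Those are the intersection windows.
The first common window of at least 30 minutes is 08:00-09:30, so the earliest start is 08:00.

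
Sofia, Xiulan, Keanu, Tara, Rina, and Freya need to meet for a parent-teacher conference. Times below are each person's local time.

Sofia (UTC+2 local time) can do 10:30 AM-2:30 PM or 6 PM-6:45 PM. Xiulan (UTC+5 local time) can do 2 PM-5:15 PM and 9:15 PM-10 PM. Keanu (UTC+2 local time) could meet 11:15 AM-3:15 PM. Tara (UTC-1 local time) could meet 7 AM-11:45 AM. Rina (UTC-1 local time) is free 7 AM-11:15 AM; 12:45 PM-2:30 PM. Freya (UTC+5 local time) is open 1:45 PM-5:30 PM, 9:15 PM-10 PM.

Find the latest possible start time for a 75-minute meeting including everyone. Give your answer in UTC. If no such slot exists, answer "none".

11:00

Sofia in UTC: 08:30-12:30, 16:00-16:45 (subtract 2h to convert from UTC+2).
Xiulan in UTC: 09:00-12:15, 16:15-17:00 (subtract 5h to convert from UTC+5).
Keanu in UTC: 09:15-13:15 (subtract 2h to convert from UTC+2).
Tara in UTC: 08:00-12:45 (add 1h to convert from UTC-1).
Rina in UTC: 08:00-12:15, 13:45-15:30 (add 1h to convert from UTC-1).
Freya in UTC: 08:45-12:30, 16:15-17:00 (subtract 5h to convert from UTC+5).
Sofia ∩ Xiulan: 09:00-12:15, 16:15-16:45.
Sofia ∩ Xiulan ∩ Keanu: 09:15-12:15.
Sofia ∩ Xiulan ∩ Keanu ∩ Tara: 09:15-12:15.
Sofia ∩ Xiulan ∩ Keanu ∩ Tara ∩ Rina: 09:15-12:15.
Sofia ∩ Xiulan ∩ Keanu ∩ Tara ∩ Rina ∩ Freya: 09:15-12:15.
The last common window of at least 75 minutes is 09:15-12:15; a 75-minute meeting can start as late as 11:00 and still end by 12:15.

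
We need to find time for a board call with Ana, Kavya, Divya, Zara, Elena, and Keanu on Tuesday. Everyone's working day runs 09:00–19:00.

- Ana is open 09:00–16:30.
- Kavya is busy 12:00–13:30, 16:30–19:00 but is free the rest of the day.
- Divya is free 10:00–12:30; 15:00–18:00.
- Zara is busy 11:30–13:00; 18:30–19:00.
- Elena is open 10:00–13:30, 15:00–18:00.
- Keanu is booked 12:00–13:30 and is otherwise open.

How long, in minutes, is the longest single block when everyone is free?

90

Ana free: 09:00-16:30.
Kavya free: 09:00-12:00, 13:30-16:30 (invert busy blocks within the working day).
Divya free: 10:00-12:30, 15:00-18:00.
Zara free: 09:00-11:30, 13:00-18:30 (invert busy blocks within the working day).
Elena free: 10:00-13:30, 15:00-18:00.
Keanu free: 09:00-12:00, 13:30-19:00 (invert busy blocks within the working day).
Ana ∩ Kavya: 09:00-12:00, 13:30-16:30.
Ana ∩ Kavya ∩ Divya: 10:00-12:00, 15:00-16:30.
Ana ∩ Kavya ∩ Divya ∩ Zara: 10:00-11:30, 15:00-16:30.
Ana ∩ Kavya ∩ Divya ∩ Zara ∩ Elena: 10:00-11:30, 15:00-16:30.
Ana ∩ Kavya ∩ Divya ∩ Zara ∩ Elena ∩ Keanu: 10:00-11:30, 15:00-16:30.
The longest is 10:00-11:30 at 90 minutes.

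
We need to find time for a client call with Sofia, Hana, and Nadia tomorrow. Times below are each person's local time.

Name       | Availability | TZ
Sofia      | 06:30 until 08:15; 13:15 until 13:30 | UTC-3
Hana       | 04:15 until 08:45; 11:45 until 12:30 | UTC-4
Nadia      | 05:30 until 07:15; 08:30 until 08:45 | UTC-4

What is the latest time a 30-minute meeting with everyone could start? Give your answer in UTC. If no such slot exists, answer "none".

10:45

Sofia in UTC: 09:30-11:15, 16:15-16:30 (add 3h to convert from UTC-3).
Hana in UTC: 08:15-12:45, 15:45-16:30 (add 4h to convert from UTC-4).
Nadia in UTC: 09:30-11:15, 12:30-12:45 (add 4h to convert from UTC-4).
Sofia ∩ Hana: 09:30-11:15, 16:15-16:30.
Sofia ∩ Hana ∩ Nadia: 09:30-11:15.
Those are the intersection windows.
The last common window of at least 30 minutes is 09:30-11:15; a 30-minute meeting can start as late as 10:45 and still end by 11:15.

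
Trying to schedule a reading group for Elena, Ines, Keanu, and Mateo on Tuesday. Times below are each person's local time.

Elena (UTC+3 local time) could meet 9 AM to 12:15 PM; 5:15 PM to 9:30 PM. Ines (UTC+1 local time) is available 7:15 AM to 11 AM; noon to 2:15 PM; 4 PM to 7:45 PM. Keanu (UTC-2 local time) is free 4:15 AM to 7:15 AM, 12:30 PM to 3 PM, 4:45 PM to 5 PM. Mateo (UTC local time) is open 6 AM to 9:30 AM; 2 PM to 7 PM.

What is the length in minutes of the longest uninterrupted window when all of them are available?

180

Elena in UTC: 06:00-09:15, 14:15-18:30 (subtract 3h to convert from UTC+3).
Ines in UTC: 06:15-10:00, 11:00-13:15, 15:00-18:45 (subtract 1h to convert from UTC+1).
Keanu in UTC: 06:15-09:15, 14:30-17:00, 18:45-19:00 (add 2h to convert from UTC-2).
Mateo in UTC: 06:00-09:30, 14:00-19:00.
Elena ∩ Ines: 06:15-09:15, 15:00-18:30.
Elena ∩ Ines ∩ Keanu: 06:15-09:15, 15:00-17:00.
Elena ∩ Ines ∩ Keanu ∩ Mateo: 06:15-09:15, 15:00-17:00.
The longest is 06:15-09:15 at 180 minutes.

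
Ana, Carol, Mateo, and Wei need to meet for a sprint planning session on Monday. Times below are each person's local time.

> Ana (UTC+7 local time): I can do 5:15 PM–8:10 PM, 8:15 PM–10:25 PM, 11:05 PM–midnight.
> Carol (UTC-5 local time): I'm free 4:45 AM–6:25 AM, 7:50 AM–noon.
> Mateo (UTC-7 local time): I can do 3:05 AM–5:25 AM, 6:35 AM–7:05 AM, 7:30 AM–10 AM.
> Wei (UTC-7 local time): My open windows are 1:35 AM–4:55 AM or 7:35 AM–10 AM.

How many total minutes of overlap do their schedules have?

175

Ana in UTC: 10:15-13:10, 13:15-15:25, 16:05-17:00 (subtract 7h to convert from UTC+7).
Carol in UTC: 09:45-11:25, 12:50-17:00 (add 5h to convert from UTC-5).
Mateo in UTC: 10:05-12:25, 13:35-14:05, 14:30-17:00 (add 7h to convert from UTC-7).
Wei in UTC: 08:35-11:55, 14:35-17:00 (add 7h to convert from UTC-7).
Ana ∩ Carol: 10:15-11:25, 12:50-13:10, 13:15-15:25, 16:05-17:00.
Ana ∩ Carol ∩ Mateo: 10:15-11:25, 13:35-14:05, 14:30-15:25, 16:05-17:00.
Ana ∩ Carol ∩ Mateo ∩ Wei: 10:15-11:25, 14:35-15:25, 16:05-17:00.
So the common availability across everyone is 10:15-11:25, 14:35-15:25, 16:05-17:00.
Summing the common windows: 70 + 50 + 55 = 175 minutes.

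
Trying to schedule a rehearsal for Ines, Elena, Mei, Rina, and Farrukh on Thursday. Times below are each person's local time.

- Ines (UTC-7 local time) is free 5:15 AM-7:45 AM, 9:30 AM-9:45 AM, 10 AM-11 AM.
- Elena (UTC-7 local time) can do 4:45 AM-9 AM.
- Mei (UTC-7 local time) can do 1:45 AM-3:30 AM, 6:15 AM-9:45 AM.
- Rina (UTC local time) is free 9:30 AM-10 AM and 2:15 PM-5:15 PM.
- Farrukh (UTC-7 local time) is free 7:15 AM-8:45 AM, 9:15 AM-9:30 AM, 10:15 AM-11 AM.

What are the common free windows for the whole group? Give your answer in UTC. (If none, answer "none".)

14:15-14:45

Ines in UTC: 12:15-14:45, 16:30-16:45, 17:00-18:00 (add 7h to convert from UTC-7).
Elena in UTC: 11:45-16:00 (add 7h to convert from UTC-7).
Mei in UTC: 08:45-10:30, 13:15-16:45 (add 7h to convert from UTC-7).
Rina in UTC: 09:30-10:00, 14:15-17:15.
Farrukh in UTC: 14:15-15:45, 16:15-16:30, 17:15-18:00 (add 7h to convert from UTC-7).
Ines ∩ Elena: 12:15-14:45.
Ines ∩ Elena ∩ Mei: 13:15-14:45.
Ines ∩ Elena ∩ Mei ∩ Rina: 14:15-14:45.
Ines ∩ Elena ∩ Mei ∩ Rina ∩ Farrukh: 14:15-14:45.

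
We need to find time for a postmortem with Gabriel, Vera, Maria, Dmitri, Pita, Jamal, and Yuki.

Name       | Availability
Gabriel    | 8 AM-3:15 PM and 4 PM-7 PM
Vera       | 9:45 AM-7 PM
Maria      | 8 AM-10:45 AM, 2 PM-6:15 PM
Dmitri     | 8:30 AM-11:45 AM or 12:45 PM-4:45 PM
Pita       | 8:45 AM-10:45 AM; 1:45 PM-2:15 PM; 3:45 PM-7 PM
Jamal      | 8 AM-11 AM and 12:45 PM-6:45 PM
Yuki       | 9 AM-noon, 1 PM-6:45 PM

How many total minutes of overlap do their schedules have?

Gabriel ∩ Vera: 09:45-15:15, 16:00-19:00.
Gabriel ∩ Vera ∩ Maria: 09:45-10:45, 14:00-15:15, 16:00-18:15.
Gabriel ∩ Vera ∩ Maria ∩ Dmitri: 09:45-10:45, 14:00-15:15, 16:00-16:45.
Gabriel ∩ Vera ∩ Maria ∩ Dmitri ∩ Pita: 09:45-10:45, 14:00-14:15, 16:00-16:45.
Gabriel ∩ Vera ∩ Maria ∩ Dmitri ∩ Pita ∩ Jamal: 09:45-10:45, 14:00-14:15, 16:00-16:45.
Gabriel ∩ Vera ∩ Maria ∩ Dmitri ∩ Pita ∩ Jamal ∩ Yuki: 09:45-10:45, 14:00-14:15, 16:00-16:45.
Those are the intersection windows.
Summing the common windows: 60 + 15 + 45 = 120 minutes.

120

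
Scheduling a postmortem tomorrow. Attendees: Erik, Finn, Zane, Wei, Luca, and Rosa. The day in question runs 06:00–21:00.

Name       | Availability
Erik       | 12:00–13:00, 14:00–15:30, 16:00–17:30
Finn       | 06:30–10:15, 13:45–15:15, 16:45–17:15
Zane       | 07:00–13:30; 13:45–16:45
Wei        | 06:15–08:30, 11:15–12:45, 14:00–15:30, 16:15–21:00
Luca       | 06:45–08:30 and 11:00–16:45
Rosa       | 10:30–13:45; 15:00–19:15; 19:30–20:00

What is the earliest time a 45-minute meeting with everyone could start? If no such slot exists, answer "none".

Erik ∩ Finn: 14:00-15:15, 16:45-17:15.
Erik ∩ Finn ∩ Zane: 14:00-15:15.
Erik ∩ Finn ∩ Zane ∩ Wei: 14:00-15:15.
Erik ∩ Finn ∩ Zane ∩ Wei ∩ Luca: 14:00-15:15.
Erik ∩ Finn ∩ Zane ∩ Wei ∩ Luca ∩ Rosa: 15:00-15:15.
Those are the intersection windows.
No common window is at least 45 minutes long.

none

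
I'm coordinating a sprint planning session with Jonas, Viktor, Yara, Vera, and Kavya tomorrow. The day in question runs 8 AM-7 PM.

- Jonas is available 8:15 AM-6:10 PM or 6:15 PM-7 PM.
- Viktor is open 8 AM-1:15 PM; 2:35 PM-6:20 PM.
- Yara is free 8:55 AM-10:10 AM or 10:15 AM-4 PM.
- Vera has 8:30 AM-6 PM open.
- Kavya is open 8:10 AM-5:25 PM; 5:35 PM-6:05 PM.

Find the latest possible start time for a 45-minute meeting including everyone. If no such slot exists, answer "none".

15:15

Jonas ∩ Viktor: 08:15-13:15, 14:35-18:10, 18:15-18:20.
Jonas ∩ Viktor ∩ Yara: 08:55-10:10, 10:15-13:15, 14:35-16:00.
Jonas ∩ Viktor ∩ Yara ∩ Vera: 08:55-10:10, 10:15-13:15, 14:35-16:00.
Jonas ∩ Viktor ∩ Yara ∩ Vera ∩ Kavya: 08:55-10:10, 10:15-13:15, 14:35-16:00.
The last common window of at least 45 minutes is 14:35-16:00; a 45-minute meeting can start as late as 15:15 and still end by 16:00.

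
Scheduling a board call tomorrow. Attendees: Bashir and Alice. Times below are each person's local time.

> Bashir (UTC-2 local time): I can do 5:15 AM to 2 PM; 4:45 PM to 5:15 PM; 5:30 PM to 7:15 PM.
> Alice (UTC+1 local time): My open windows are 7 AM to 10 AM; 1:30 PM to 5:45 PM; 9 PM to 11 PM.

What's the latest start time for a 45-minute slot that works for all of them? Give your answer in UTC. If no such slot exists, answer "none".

20:30

Bashir in UTC: 07:15-16:00, 18:45-19:15, 19:30-21:15 (add 2h to convert from UTC-2).
Alice in UTC: 06:00-09:00, 12:30-16:45, 20:00-22:00 (subtract 1h to convert from UTC+1).
Bashir ∩ Alice: 07:15-09:00, 12:30-16:00, 20:00-21:15.
Those are the intersection windows.
The last common window of at least 45 minutes is 20:00-21:15; a 45-minute meeting can start as late as 20:30 and still end by 21:15.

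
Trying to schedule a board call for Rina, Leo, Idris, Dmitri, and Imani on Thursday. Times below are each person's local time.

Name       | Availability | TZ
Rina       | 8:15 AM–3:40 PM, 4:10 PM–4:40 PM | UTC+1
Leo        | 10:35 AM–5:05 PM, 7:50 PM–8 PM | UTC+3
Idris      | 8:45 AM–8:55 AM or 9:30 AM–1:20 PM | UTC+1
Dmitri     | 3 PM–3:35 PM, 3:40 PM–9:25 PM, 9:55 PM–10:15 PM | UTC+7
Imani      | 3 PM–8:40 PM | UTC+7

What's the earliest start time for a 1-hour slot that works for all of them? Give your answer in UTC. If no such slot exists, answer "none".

Rina in UTC: 07:15-14:40, 15:10-15:40 (subtract 1h to convert from UTC+1).
Leo in UTC: 07:35-14:05, 16:50-17:00 (subtract 3h to convert from UTC+3).
Idris in UTC: 07:45-07:55, 08:30-12:20 (subtract 1h to convert from UTC+1).
Dmitri in UTC: 08:00-08:35, 08:40-14:25, 14:55-15:15 (subtract 7h to convert from UTC+7).
Imani in UTC: 08:00-13:40 (subtract 7h to convert from UTC+7).
Rina ∩ Leo: 07:35-14:05.
Rina ∩ Leo ∩ Idris: 07:45-07:55, 08:30-12:20.
Rina ∩ Leo ∩ Idris ∩ Dmitri: 08:30-08:35, 08:40-12:20.
Rina ∩ Leo ∩ Idris ∩ Dmitri ∩ Imani: 08:30-08:35, 08:40-12:20.
The first common window of at least 60 minutes is 08:40-12:20, so the earliest start is 08:40.

08:40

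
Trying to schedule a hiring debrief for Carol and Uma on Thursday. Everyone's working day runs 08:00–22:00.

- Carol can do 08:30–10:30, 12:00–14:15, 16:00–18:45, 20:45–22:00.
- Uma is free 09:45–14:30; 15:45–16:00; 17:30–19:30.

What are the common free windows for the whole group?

Carol ∩ Uma: 09:45-10:30, 12:00-14:15, 17:30-18:45.

09:45-10:30, 12:00-14:15, 17:30-18:45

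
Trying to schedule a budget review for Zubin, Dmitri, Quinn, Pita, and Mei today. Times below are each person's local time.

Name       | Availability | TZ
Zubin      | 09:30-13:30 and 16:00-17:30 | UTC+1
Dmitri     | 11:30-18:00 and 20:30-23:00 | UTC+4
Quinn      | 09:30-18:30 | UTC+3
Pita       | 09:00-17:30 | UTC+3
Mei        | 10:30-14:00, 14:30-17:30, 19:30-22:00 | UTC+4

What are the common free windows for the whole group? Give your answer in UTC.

Zubin in UTC: 08:30-12:30, 15:00-16:30 (subtract 1h to convert from UTC+1).
Dmitri in UTC: 07:30-14:00, 16:30-19:00 (subtract 4h to convert from UTC+4).
Quinn in UTC: 06:30-15:30 (subtract 3h to convert from UTC+3).
Pita in UTC: 06:00-14:30 (subtract 3h to convert from UTC+3).
Mei in UTC: 06:30-10:00, 10:30-13:30, 15:30-18:00 (subtract 4h to convert from UTC+4).
Zubin ∩ Dmitri: 08:30-12:30.
Zubin ∩ Dmitri ∩ Quinn: 08:30-12:30.
Zubin ∩ Dmitri ∩ Quinn ∩ Pita: 08:30-12:30.
Zubin ∩ Dmitri ∩ Quinn ∩ Pita ∩ Mei: 08:30-10:00, 10:30-12:30.
Those are the intersection windows.

08:30-10:00, 10:30-12:30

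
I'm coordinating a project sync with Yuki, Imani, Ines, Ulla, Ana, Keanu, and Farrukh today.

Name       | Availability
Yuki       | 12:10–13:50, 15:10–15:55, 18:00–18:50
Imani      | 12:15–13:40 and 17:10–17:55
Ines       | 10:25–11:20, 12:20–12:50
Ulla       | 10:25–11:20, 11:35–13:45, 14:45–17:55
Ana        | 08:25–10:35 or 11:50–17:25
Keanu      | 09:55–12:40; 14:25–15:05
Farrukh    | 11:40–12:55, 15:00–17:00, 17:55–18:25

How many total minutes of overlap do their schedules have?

Yuki ∩ Imani: 12:15-13:40.
Yuki ∩ Imani ∩ Ines: 12:20-12:50.
Yuki ∩ Imani ∩ Ines ∩ Ulla: 12:20-12:50.
Yuki ∩ Imani ∩ Ines ∩ Ulla ∩ Ana: 12:20-12:50.
Yuki ∩ Imani ∩ Ines ∩ Ulla ∩ Ana ∩ Keanu: 12:20-12:40.
Yuki ∩ Imani ∩ Ines ∩ Ulla ∩ Ana ∩ Keanu ∩ Farrukh: 12:20-12:40.
So the common availability across everyone is 12:20-12:40.
That's a single block of 20 minutes.

20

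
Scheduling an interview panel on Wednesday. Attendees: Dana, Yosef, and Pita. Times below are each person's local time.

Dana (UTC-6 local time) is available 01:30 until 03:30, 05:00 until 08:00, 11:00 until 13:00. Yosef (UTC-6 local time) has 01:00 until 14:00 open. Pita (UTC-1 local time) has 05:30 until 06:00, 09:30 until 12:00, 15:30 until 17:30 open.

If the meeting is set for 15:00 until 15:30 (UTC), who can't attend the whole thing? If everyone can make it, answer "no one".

Dana, Pita

Dana in UTC: 07:30-09:30, 11:00-14:00, 17:00-19:00 (add 6h to convert from UTC-6).
Yosef in UTC: 07:00-20:00 (add 6h to convert from UTC-6).
Pita in UTC: 06:30-07:00, 10:30-13:00, 16:30-18:30 (add 1h to convert from UTC-1).
Dana: not fully free for 15:00-15:30. Yosef: free for 15:00-15:30. Pita: not fully free for 15:00-15:30.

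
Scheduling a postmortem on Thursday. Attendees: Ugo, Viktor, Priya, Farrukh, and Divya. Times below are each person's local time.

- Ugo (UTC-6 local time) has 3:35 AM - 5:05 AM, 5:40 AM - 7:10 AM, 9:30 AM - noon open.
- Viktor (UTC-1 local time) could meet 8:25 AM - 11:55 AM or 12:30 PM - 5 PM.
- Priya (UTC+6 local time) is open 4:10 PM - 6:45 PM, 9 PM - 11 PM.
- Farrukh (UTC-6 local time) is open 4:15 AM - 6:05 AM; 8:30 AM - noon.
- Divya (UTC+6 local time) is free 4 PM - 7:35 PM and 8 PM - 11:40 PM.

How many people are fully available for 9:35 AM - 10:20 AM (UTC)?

2

Ugo in UTC: 09:35-11:05, 11:40-13:10, 15:30-18:00 (add 6h to convert from UTC-6).
Viktor in UTC: 09:25-12:55, 13:30-18:00 (add 1h to convert from UTC-1).
Priya in UTC: 10:10-12:45, 15:00-17:00 (subtract 6h to convert from UTC+6).
Farrukh in UTC: 10:15-12:05, 14:30-18:00 (add 6h to convert from UTC-6).
Divya in UTC: 10:00-13:35, 14:00-17:40 (subtract 6h to convert from UTC+6).
Ugo and Viktor can make the full 09:35-10:20 slot — that's 2.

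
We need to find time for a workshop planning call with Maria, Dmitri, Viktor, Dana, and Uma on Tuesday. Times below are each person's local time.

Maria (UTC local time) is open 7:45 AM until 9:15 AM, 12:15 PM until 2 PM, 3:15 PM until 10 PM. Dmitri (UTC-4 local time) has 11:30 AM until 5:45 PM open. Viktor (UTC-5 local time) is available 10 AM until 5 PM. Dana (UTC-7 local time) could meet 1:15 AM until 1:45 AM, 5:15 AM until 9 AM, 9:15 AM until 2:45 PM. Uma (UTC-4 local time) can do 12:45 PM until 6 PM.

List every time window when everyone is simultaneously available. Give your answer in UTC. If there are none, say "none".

16:45-21:45

Maria in UTC: 07:45-09:15, 12:15-14:00, 15:15-22:00.
Dmitri in UTC: 15:30-21:45 (add 4h to convert from UTC-4).
Viktor in UTC: 15:00-22:00 (add 5h to convert from UTC-5).
Dana in UTC: 08:15-08:45, 12:15-16:00, 16:15-21:45 (add 7h to convert from UTC-7).
Uma in UTC: 16:45-22:00 (add 4h to convert from UTC-4).
Maria ∩ Dmitri: 15:30-21:45.
Maria ∩ Dmitri ∩ Viktor: 15:30-21:45.
Maria ∩ Dmitri ∩ Viktor ∩ Dana: 15:30-16:00, 16:15-21:45.
Maria ∩ Dmitri ∩ Viktor ∩ Dana ∩ Uma: 16:45-21:45.
Those are the intersection windows.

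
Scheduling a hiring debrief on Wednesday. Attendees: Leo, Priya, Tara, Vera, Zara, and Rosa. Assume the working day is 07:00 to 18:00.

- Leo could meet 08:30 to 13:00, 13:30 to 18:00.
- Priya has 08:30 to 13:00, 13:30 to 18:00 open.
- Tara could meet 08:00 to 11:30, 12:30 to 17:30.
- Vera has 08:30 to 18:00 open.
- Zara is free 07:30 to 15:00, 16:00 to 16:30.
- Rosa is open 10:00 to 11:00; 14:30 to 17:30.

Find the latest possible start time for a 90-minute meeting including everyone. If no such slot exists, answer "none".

Leo ∩ Priya: 08:30-13:00, 13:30-18:00.
Leo ∩ Priya ∩ Tara: 08:30-11:30, 12:30-13:00, 13:30-17:30.
Leo ∩ Priya ∩ Tara ∩ Vera: 08:30-11:30, 12:30-13:00, 13:30-17:30.
Leo ∩ Priya ∩ Tara ∩ Vera ∩ Zara: 08:30-11:30, 12:30-13:00, 13:30-15:00, 16:00-16:30.
Leo ∩ Priya ∩ Tara ∩ Vera ∩ Zara ∩ Rosa: 10:00-11:00, 14:30-15:00, 16:00-16:30.
So the common availability across everyone is 10:00-11:00, 14:30-15:00, 16:00-16:30.
No common window is at least 90 minutes long.

none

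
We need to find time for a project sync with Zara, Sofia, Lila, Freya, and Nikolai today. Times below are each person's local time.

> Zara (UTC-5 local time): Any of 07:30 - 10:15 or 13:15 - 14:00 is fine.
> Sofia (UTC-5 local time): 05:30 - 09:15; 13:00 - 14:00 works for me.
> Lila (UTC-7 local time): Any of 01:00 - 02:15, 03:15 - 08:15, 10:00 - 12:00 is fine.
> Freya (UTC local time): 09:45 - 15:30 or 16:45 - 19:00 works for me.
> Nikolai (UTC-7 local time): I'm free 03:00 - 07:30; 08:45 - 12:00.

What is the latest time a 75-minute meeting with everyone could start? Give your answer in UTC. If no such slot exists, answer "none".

Zara in UTC: 12:30-15:15, 18:15-19:00 (add 5h to convert from UTC-5).
Sofia in UTC: 10:30-14:15, 18:00-19:00 (add 5h to convert from UTC-5).
Lila in UTC: 08:00-09:15, 10:15-15:15, 17:00-19:00 (add 7h to convert from UTC-7).
Freya in UTC: 09:45-15:30, 16:45-19:00.
Nikolai in UTC: 10:00-14:30, 15:45-19:00 (add 7h to convert from UTC-7).
Zara ∩ Sofia: 12:30-14:15, 18:15-19:00.
Zara ∩ Sofia ∩ Lila: 12:30-14:15, 18:15-19:00.
Zara ∩ Sofia ∩ Lila ∩ Freya: 12:30-14:15, 18:15-19:00.
Zara ∩ Sofia ∩ Lila ∩ Freya ∩ Nikolai: 12:30-14:15, 18:15-19:00.
Those are the intersection windows.
The last common window of at least 75 minutes is 12:30-14:15; a 75-minute meeting can start as late as 13:00 and still end by 14:15.

13:00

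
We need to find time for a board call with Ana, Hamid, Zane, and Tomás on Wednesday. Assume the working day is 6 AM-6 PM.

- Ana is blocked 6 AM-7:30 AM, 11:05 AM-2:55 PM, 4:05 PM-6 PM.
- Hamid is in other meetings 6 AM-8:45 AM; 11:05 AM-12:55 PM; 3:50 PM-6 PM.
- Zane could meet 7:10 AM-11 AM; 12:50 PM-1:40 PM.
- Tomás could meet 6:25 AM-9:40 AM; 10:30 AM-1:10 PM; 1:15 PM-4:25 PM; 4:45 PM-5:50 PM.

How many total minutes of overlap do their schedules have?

Ana free: 07:30-11:05, 14:55-16:05 (invert busy blocks within the working day).
Hamid free: 08:45-11:05, 12:55-15:50 (invert busy blocks within the working day).
Zane free: 07:10-11:00, 12:50-13:40.
Tomás free: 06:25-09:40, 10:30-13:10, 13:15-16:25, 16:45-17:50.
Ana ∩ Hamid: 08:45-11:05, 14:55-15:50.
Ana ∩ Hamid ∩ Zane: 08:45-11:00.
Ana ∩ Hamid ∩ Zane ∩ Tomás: 08:45-09:40, 10:30-11:00.
Summing the common windows: 55 + 30 = 85 minutes.

85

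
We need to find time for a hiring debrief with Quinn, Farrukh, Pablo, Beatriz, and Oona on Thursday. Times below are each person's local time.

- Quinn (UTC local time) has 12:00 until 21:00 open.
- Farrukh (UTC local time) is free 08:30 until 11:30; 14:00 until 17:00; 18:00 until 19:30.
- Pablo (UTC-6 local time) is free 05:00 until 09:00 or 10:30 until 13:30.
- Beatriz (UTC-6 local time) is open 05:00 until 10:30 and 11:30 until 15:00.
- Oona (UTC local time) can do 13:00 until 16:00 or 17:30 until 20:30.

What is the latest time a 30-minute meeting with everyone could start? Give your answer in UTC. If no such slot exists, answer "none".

19:00

Quinn in UTC: 12:00-21:00.
Farrukh in UTC: 08:30-11:30, 14:00-17:00, 18:00-19:30.
Pablo in UTC: 11:00-15:00, 16:30-19:30 (add 6h to convert from UTC-6).
Beatriz in UTC: 11:00-16:30, 17:30-21:00 (add 6h to convert from UTC-6).
Oona in UTC: 13:00-16:00, 17:30-20:30.
Quinn ∩ Farrukh: 14:00-17:00, 18:00-19:30.
Quinn ∩ Farrukh ∩ Pablo: 14:00-15:00, 16:30-17:00, 18:00-19:30.
Quinn ∩ Farrukh ∩ Pablo ∩ Beatriz: 14:00-15:00, 18:00-19:30.
Quinn ∩ Farrukh ∩ Pablo ∩ Beatriz ∩ Oona: 14:00-15:00, 18:00-19:30.
So the common availability across everyone is 14:00-15:00, 18:00-19:30.
The last common window of at least 30 minutes is 18:00-19:30; a 30-minute meeting can start as late as 19:00 and still end by 19:30.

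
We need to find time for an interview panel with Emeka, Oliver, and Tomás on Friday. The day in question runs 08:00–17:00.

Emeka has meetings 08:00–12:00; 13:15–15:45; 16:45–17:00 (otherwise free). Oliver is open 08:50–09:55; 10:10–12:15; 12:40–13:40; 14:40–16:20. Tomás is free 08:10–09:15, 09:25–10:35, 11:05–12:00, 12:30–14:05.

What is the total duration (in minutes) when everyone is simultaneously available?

35

Emeka free: 12:00-13:15, 15:45-16:45 (invert busy blocks within the working day).
Oliver free: 08:50-09:55, 10:10-12:15, 12:40-13:40, 14:40-16:20.
Tomás free: 08:10-09:15, 09:25-10:35, 11:05-12:00, 12:30-14:05.
Emeka ∩ Oliver: 12:00-12:15, 12:40-13:15, 15:45-16:20.
Emeka ∩ Oliver ∩ Tomás: 12:40-13:15.
Those are the intersection windows.
That's a single block of 35 minutes.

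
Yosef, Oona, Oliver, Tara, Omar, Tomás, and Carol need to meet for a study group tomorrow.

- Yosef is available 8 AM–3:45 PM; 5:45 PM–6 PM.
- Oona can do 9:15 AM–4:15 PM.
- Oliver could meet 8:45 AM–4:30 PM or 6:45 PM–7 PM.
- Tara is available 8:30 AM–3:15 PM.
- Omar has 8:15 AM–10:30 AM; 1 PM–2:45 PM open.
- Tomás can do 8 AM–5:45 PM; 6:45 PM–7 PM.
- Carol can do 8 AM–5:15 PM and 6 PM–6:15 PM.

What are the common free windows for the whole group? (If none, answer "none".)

09:15-10:30, 13:00-14:45

Yosef ∩ Oona: 09:15-15:45.
Yosef ∩ Oona ∩ Oliver: 09:15-15:45.
Yosef ∩ Oona ∩ Oliver ∩ Tara: 09:15-15:15.
Yosef ∩ Oona ∩ Oliver ∩ Tara ∩ Omar: 09:15-10:30, 13:00-14:45.
Yosef ∩ Oona ∩ Oliver ∩ Tara ∩ Omar ∩ Tomás: 09:15-10:30, 13:00-14:45.
Yosef ∩ Oona ∩ Oliver ∩ Tara ∩ Omar ∩ Tomás ∩ Carol: 09:15-10:30, 13:00-14:45.
So the common availability across everyone is 09:15-10:30, 13:00-14:45.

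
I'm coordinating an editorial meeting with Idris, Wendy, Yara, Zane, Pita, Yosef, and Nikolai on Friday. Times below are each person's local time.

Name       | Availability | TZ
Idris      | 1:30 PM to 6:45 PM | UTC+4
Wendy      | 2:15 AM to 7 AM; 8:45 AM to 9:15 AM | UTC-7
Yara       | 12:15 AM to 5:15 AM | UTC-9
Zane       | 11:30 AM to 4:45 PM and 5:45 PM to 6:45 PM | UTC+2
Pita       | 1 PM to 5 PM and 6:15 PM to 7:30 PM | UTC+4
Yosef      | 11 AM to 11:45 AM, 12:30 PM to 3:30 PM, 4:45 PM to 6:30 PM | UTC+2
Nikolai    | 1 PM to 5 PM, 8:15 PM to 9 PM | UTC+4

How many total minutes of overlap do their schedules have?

Idris in UTC: 09:30-14:45 (subtract 4h to convert from UTC+4).
Wendy in UTC: 09:15-14:00, 15:45-16:15 (add 7h to convert from UTC-7).
Yara in UTC: 09:15-14:15 (add 9h to convert from UTC-9).
Zane in UTC: 09:30-14:45, 15:45-16:45 (subtract 2h to convert from UTC+2).
Pita in UTC: 09:00-13:00, 14:15-15:30 (subtract 4h to convert from UTC+4).
Yosef in UTC: 09:00-09:45, 10:30-13:30, 14:45-16:30 (subtract 2h to convert from UTC+2).
Nikolai in UTC: 09:00-13:00, 16:15-17:00 (subtract 4h to convert from UTC+4).
Idris ∩ Wendy: 09:30-14:00.
Idris ∩ Wendy ∩ Yara: 09:30-14:00.
Idris ∩ Wendy ∩ Yara ∩ Zane: 09:30-14:00.
Idris ∩ Wendy ∩ Yara ∩ Zane ∩ Pita: 09:30-13:00.
Idris ∩ Wendy ∩ Yara ∩ Zane ∩ Pita ∩ Yosef: 09:30-09:45, 10:30-13:00.
Idris ∩ Wendy ∩ Yara ∩ Zane ∩ Pita ∩ Yosef ∩ Nikolai: 09:30-09:45, 10:30-13:00.
Summing the common windows: 15 + 150 = 165 minutes.

165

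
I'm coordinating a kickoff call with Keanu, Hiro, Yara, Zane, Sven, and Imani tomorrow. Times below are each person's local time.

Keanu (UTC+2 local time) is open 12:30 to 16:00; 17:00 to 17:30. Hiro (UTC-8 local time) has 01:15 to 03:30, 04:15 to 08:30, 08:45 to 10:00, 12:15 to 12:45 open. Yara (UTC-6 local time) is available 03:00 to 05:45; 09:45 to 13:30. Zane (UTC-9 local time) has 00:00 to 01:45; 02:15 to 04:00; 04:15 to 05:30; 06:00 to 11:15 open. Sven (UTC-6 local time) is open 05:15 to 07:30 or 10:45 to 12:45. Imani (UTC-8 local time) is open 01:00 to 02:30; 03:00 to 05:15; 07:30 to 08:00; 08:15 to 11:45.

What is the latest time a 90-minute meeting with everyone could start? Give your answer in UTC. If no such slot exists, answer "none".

none

Keanu in UTC: 10:30-14:00, 15:00-15:30 (subtract 2h to convert from UTC+2).
Hiro in UTC: 09:15-11:30, 12:15-16:30, 16:45-18:00, 20:15-20:45 (add 8h to convert from UTC-8).
Yara in UTC: 09:00-11:45, 15:45-19:30 (add 6h to convert from UTC-6).
Zane in UTC: 09:00-10:45, 11:15-13:00, 13:15-14:30, 15:00-20:15 (add 9h to convert from UTC-9).
Sven in UTC: 11:15-13:30, 16:45-18:45 (add 6h to convert from UTC-6).
Imani in UTC: 09:00-10:30, 11:00-13:15, 15:30-16:00, 16:15-19:45 (add 8h to convert from UTC-8).
Keanu ∩ Hiro: 10:30-11:30, 12:15-14:00, 15:00-15:30.
Keanu ∩ Hiro ∩ Yara: 10:30-11:30.
Keanu ∩ Hiro ∩ Yara ∩ Zane: 10:30-10:45, 11:15-11:30.
Keanu ∩ Hiro ∩ Yara ∩ Zane ∩ Sven: 11:15-11:30.
Keanu ∩ Hiro ∩ Yara ∩ Zane ∩ Sven ∩ Imani: 11:15-11:30.
No common window is at least 90 minutes long.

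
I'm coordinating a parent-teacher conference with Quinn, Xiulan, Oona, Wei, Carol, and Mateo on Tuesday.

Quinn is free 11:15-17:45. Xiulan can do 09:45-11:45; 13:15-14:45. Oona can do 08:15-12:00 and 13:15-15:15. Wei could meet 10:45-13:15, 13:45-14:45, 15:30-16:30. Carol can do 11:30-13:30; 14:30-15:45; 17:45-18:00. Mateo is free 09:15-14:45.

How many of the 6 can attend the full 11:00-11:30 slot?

Xiulan, Oona, Wei, and Mateo can make the full 11:00-11:30 slot — that's 4.

4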